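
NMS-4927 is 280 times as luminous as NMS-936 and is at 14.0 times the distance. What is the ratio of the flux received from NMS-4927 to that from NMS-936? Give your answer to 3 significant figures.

1.43

F = L/(4πd²), so F_NMS-4927/F_NMS-936 = (L_NMS-4927/L_NMS-936) / (d_NMS-4927/d_NMS-936)²
= 280 / (14.0)² = 280 / 196.0 = 1.429.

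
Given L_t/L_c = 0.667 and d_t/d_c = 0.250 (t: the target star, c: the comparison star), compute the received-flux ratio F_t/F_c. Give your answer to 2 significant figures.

F = L/(4πd²), so F_t/F_c = (L_t/L_c) / (d_t/d_c)²
= 0.667 / (0.250)² = 0.667 / 0.06250 = 10.67.

11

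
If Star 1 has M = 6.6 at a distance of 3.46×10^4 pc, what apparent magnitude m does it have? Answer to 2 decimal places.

24.30

m = M + 5 log₁₀(d/10 pc) = 6.6 + 5 log₁₀(3.46×10^4/10)
  = 6.6 + 5 × 3.539 = 6.6 + 17.70 = 24.30.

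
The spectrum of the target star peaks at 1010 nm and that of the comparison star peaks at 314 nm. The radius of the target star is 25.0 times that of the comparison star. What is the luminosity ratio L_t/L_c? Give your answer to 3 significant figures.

5.84

Wien's law gives T ∝ 1/λ_max, so T_t/T_c = λ_c/λ_t = 314/1010 = 0.3109.
Then L ∝ R²T⁴ gives L_t/L_c = (25.0)² × (0.3109)⁴ = 625.0 × 0.009342 = 5.839.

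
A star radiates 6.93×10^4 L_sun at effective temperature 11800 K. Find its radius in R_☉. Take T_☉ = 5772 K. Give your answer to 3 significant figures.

R/R_☉ = √(L/L_☉) / (T/T_☉)² = √(6.93×10^4) / (2.044)²
       = 263.2 / 4.179 = 62.99.

63.0 R_☉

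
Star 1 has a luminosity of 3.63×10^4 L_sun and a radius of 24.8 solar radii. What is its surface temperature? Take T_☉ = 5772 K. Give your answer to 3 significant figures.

1.60×10^4 K

T/T_☉ = (L/L_☉)^(1/4) / (R/R_☉)^(1/2)
T = 5772 × (3.63×10^4)^(1/4) / √(24.8) = 5772 × 13.80 / 4.980 = 1.600×10^4 K.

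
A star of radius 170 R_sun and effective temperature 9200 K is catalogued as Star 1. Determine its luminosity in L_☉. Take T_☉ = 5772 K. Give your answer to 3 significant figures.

1.87×10^5 L_☉

L/L_☉ = (R/R_☉)² (T/T_☉)⁴ = (170)² × (9200/5772)⁴
       = 2.890×10^4 × (1.594)⁴ = 2.890×10^4 × 6.454 = 1.865×10^5.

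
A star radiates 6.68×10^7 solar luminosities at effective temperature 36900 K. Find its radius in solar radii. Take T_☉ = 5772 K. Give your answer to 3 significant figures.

R/R_☉ = √(L/L_☉) / (T/T_☉)² = √(6.68×10^7) / (6.393)²
       = 8173 / 40.87 = 200.0.

200 solar radii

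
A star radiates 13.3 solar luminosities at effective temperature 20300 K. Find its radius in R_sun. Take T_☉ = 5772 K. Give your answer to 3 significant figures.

0.295 R_sun

R/R_☉ = √(L/L_☉) / (T/T_☉)² = √(13.3) / (3.517)²
       = 3.647 / 12.37 = 0.2948.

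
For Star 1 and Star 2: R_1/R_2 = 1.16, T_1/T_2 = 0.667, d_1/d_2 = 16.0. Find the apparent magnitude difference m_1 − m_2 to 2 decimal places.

7.46

L_1/L_2 = (1.16)²(0.667)⁴ = 0.2663.
F_1/F_2 = (L_1/L_2)/(d_1/d_2)² = 0.2663/256.0 = 0.001040.
m_1 − m_2 = −2.5 log₁₀(0.001040) = 7.46.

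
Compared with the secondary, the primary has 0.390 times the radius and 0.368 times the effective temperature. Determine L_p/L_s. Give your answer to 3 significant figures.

From the Stefan–Boltzmann law, L ∝ R²T⁴, so
L_p/L_s = (R_p/R_s)² (T_p/T_s)⁴ = (0.390)² × (0.368)⁴ = 0.1521 × 0.01834 = 0.002789.

0.00279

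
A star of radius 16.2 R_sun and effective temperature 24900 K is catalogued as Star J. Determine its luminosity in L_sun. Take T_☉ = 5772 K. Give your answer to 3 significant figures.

L/L_☉ = (R/R_☉)² (T/T_☉)⁴ = (16.2)² × (24900/5772)⁴
       = 262.4 × (4.314)⁴ = 262.4 × 346.3 = 9.089×10^4.

9.09×10^4 L_sun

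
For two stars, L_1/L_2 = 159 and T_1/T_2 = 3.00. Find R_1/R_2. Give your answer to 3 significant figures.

1.40

L ∝ R²T⁴ gives R ∝ √L / T², so
R_1/R_2 = √(159) / (3.00)² = 12.61 / 9.000 = 1.401.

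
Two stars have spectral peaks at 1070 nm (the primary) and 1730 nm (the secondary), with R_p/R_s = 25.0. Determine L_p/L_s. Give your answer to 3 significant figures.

Wien's law gives T ∝ 1/λ_max, so T_p/T_s = λ_s/λ_p = 1730/1070 = 1.617.
Then L ∝ R²T⁴ gives L_p/L_s = (25.0)² × (1.617)⁴ = 625.0 × 6.834 = 4271.

4.27×10^3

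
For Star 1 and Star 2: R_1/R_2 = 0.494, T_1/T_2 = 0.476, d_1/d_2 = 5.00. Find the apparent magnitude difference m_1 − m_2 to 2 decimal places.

8.25

L_1/L_2 = (0.494)²(0.476)⁴ = 0.01253.
F_1/F_2 = (L_1/L_2)/(d_1/d_2)² = 0.01253/25.00 = 5.011×10^-4.
m_1 − m_2 = −2.5 log₁₀(5.011×10^-4) = 8.25.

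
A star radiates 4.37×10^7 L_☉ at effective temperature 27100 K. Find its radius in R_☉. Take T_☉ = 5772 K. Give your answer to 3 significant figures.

R/R_☉ = √(L/L_☉) / (T/T_☉)² = √(4.37×10^7) / (4.695)²
       = 6611 / 22.04 = 299.9.

300 R_☉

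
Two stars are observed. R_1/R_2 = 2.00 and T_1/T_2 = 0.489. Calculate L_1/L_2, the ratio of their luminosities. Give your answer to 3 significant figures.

From the Stefan–Boltzmann law, L ∝ R²T⁴, so
L_1/L_2 = (R_1/R_2)² (T_1/T_2)⁴ = (2.00)² × (0.489)⁴ = 4.000 × 0.05718 = 0.2287.

0.229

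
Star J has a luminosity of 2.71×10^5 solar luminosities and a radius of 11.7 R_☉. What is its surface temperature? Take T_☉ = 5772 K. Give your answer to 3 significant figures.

3.85×10^4 K

T/T_☉ = (L/L_☉)^(1/4) / (R/R_☉)^(1/2)
T = 5772 × (2.71×10^5)^(1/4) / √(11.7) = 5772 × 22.82 / 3.421 = 3.850×10^4 K.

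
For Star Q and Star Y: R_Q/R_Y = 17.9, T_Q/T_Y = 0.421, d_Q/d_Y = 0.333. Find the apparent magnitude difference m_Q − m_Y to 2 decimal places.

-4.89

L_Q/L_Y = (17.9)²(0.421)⁴ = 10.07.
F_Q/F_Y = (L_Q/L_Y)/(d_Q/d_Y)² = 10.07/0.1109 = 90.77.
m_Q − m_Y = −2.5 log₁₀(90.77) = -4.89.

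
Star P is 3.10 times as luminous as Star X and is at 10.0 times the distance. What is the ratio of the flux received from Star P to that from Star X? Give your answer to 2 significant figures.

0.031

F = L/(4πd²), so F_P/F_X = (L_P/L_X) / (d_P/d_X)²
= 3.10 / (10.0)² = 3.10 / 100.0 = 0.03100.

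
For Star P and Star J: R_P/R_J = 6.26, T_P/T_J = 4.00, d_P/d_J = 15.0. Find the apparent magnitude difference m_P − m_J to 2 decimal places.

L_P/L_J = (6.26)²(4.00)⁴ = 1.003×10^4.
F_P/F_J = (L_P/L_J)/(d_P/d_J)² = 1.003×10^4/225.0 = 44.59.
m_P − m_J = −2.5 log₁₀(44.59) = -4.12.

-4.12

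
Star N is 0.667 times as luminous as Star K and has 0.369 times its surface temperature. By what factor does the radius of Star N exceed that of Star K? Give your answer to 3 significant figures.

6.00

L ∝ R²T⁴ gives R ∝ √L / T², so
R_N/R_K = √(0.667) / (0.369)² = 0.8167 / 0.1362 = 5.998.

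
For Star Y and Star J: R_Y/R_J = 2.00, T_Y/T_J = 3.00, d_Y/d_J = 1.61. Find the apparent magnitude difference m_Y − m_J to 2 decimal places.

L_Y/L_J = (2.00)²(3.00)⁴ = 324.0.
F_Y/F_J = (L_Y/L_J)/(d_Y/d_J)² = 324.0/2.592 = 125.0.
m_Y − m_J = −2.5 log₁₀(125.0) = -5.24.

-5.24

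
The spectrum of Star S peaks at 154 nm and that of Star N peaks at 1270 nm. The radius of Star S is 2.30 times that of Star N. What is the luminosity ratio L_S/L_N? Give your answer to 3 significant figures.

2.45×10^4

Wien's law gives T ∝ 1/λ_max, so T_S/T_N = λ_N/λ_S = 1270/154 = 8.247.
Then L ∝ R²T⁴ gives L_S/L_N = (2.30)² × (8.247)⁴ = 5.290 × 4625 = 2.447×10^4.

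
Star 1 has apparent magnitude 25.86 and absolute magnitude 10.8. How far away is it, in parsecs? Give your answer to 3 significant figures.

m − M = 5 log₁₀(d/10 pc)
25.86 − (10.8) = 15.06 = 5 log₁₀(d/10)
d = 10 × 10^(15.06/5) = 10 × 10^3.012 = 1.028×10^4 pc.

1.03×10^4 pc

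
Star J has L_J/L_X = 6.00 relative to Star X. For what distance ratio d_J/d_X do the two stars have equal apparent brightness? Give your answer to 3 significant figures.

Equal flux requires L_J/d_J² = L_X/d_X², so d_J/d_X = √(L_J/L_X)
= √(6.00) = 2.449.

2.45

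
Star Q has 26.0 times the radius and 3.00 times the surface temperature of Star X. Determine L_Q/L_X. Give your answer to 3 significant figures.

From the Stefan–Boltzmann law, L ∝ R²T⁴, so
L_Q/L_X = (R_Q/R_X)² (T_Q/T_X)⁴ = (26.0)² × (3.00)⁴ = 676.0 × 81.00 = 5.476×10^4.

5.48×10^4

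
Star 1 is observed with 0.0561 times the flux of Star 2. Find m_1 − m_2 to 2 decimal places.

3.13

m_1 − m_2 = −2.5 log₁₀(F_1/F_2) = −2.5 log₁₀(0.0561) = −2.5 × (-1.251) = 3.128.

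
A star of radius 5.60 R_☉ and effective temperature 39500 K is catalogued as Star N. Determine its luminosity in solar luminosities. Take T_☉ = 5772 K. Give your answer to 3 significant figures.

L/L_☉ = (R/R_☉)² (T/T_☉)⁴ = (5.60)² × (39500/5772)⁴
       = 31.36 × (6.843)⁴ = 31.36 × 2193 = 6.878×10^4.

6.88×10^4 solar luminosities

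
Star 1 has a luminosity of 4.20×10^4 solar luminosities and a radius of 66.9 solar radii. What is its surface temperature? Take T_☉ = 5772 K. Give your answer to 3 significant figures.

T/T_☉ = (L/L_☉)^(1/4) / (R/R_☉)^(1/2)
T = 5772 × (4.20×10^4)^(1/4) / √(66.9) = 5772 × 14.32 / 8.179 = 1.010×10^4 K.

1.01×10^4 K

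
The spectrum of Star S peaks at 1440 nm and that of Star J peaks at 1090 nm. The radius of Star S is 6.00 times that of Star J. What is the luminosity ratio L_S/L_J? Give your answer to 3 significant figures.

Wien's law gives T ∝ 1/λ_max, so T_S/T_J = λ_J/λ_S = 1090/1440 = 0.7569.
Then L ∝ R²T⁴ gives L_S/L_J = (6.00)² × (0.7569)⁴ = 36.00 × 0.3283 = 11.82.

11.8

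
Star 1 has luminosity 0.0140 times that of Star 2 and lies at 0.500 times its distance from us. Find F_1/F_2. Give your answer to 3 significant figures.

0.0560

F = L/(4πd²), so F_1/F_2 = (L_1/L_2) / (d_1/d_2)²
= 0.0140 / (0.500)² = 0.0140 / 0.2500 = 0.05600.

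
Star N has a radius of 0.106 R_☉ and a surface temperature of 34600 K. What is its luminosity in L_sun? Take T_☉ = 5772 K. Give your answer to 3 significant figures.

14.5 L_sun

L/L_☉ = (R/R_☉)² (T/T_☉)⁴ = (0.106)² × (34600/5772)⁴
       = 0.01124 × (5.994)⁴ = 0.01124 × 1291 = 14.51.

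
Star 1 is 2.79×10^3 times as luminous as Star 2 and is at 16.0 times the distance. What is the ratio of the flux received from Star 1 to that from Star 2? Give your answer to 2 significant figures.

11

F = L/(4πd²), so F_1/F_2 = (L_1/L_2) / (d_1/d_2)²
= 2.79×10^3 / (16.0)² = 2.79×10^3 / 256.0 = 10.90.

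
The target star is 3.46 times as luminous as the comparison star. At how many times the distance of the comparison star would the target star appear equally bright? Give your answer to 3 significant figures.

Equal flux requires L_t/d_t² = L_c/d_c², so d_t/d_c = √(L_t/L_c)
= √(3.46) = 1.860.

1.86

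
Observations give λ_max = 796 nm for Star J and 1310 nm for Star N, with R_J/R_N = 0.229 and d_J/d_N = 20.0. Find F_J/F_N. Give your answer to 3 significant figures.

Wien's law: T_J/T_N = λ_N/λ_J = 1310/796 = 1.646.
L_J/L_N = (R_J/R_N)²(T_J/T_N)⁴ = (0.229)²(1.646)⁴ = 0.3847.
F_J/F_N = (L_J/L_N)/(d_J/d_N)² = 0.3847/(20.0)² = 9.617×10^-4.

9.62×10^-4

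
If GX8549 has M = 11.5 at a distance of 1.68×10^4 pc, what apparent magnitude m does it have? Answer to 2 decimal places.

27.63

m = M + 5 log₁₀(d/10 pc) = 11.5 + 5 log₁₀(1.68×10^4/10)
  = 11.5 + 5 × 3.225 = 11.5 + 16.13 = 27.63.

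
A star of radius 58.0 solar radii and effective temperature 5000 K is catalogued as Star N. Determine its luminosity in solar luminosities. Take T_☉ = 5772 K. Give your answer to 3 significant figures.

1.89×10^3 solar luminosities

L/L_☉ = (R/R_☉)² (T/T_☉)⁴ = (58.0)² × (5000/5772)⁴
       = 3364 × (0.8663)⁴ = 3364 × 0.5631 = 1894.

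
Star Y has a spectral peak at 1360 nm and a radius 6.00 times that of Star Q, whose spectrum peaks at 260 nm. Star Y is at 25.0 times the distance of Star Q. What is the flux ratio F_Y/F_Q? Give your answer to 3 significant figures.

Wien's law: T_Y/T_Q = λ_Q/λ_Y = 260/1360 = 0.1912.
L_Y/L_Q = (R_Y/R_Q)²(T_Y/T_Q)⁴ = (6.00)²(0.1912)⁴ = 0.04809.
F_Y/F_Q = (L_Y/L_Q)/(d_Y/d_Q)² = 0.04809/(25.0)² = 7.694×10^-5.

7.69×10^-5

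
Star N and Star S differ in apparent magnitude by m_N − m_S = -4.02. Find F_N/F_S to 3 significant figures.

F_N/F_S = 10^(−(m_N − m_S)/2.5) = 10^(4.02/2.5) = 10^1.608 = 40.55.

40.6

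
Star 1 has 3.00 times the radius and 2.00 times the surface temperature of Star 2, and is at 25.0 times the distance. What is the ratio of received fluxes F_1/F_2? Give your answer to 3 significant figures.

0.230

L_1/L_2 = (R_1/R_2)²(T_1/T_2)⁴ = (3.00)² × (2.00)⁴ = 144.0.
F_1/F_2 = (L_1/L_2)/(d_1/d_2)² = 144.0 / (25.0)² = 0.2304.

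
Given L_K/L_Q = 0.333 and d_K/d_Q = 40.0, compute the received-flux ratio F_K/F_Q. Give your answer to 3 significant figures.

2.08×10^-4

F = L/(4πd²), so F_K/F_Q = (L_K/L_Q) / (d_K/d_Q)²
= 0.333 / (40.0)² = 0.333 / 1600 = 2.081×10^-4.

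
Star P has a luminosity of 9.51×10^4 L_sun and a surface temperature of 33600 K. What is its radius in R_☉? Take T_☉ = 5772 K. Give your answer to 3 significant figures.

R/R_☉ = √(L/L_☉) / (T/T_☉)² = √(9.51×10^4) / (5.821)²
       = 308.4 / 33.89 = 9.100.

9.10 R_☉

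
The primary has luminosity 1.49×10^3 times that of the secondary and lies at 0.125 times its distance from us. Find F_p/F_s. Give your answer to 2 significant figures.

9.5×10^4

F = L/(4πd²), so F_p/F_s = (L_p/L_s) / (d_p/d_s)²
= 1.49×10^3 / (0.125)² = 1.49×10^3 / 0.01562 = 9.536×10^4.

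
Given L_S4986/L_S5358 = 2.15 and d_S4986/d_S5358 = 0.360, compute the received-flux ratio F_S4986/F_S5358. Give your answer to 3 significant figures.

F = L/(4πd²), so F_S4986/F_S5358 = (L_S4986/L_S5358) / (d_S4986/d_S5358)²
= 2.15 / (0.360)² = 2.15 / 0.1296 = 16.59.

16.6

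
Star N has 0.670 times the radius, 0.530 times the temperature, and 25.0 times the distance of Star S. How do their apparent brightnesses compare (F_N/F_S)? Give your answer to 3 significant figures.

L_N/L_S = (R_N/R_S)²(T_N/T_S)⁴ = (0.670)² × (0.530)⁴ = 0.03542.
F_N/F_S = (L_N/L_S)/(d_N/d_S)² = 0.03542 / (25.0)² = 5.667×10^-5.

5.67×10^-5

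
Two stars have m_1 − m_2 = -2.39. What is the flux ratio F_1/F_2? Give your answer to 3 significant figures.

9.04

F_1/F_2 = 10^(−(m_1 − m_2)/2.5) = 10^(2.39/2.5) = 10^0.956 = 9.036.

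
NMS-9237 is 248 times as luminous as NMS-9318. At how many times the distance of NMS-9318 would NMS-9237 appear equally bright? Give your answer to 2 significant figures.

16

Equal flux requires L_NMS-9237/d_NMS-9237² = L_NMS-9318/d_NMS-9318², so d_NMS-9237/d_NMS-9318 = √(L_NMS-9237/L_NMS-9318)
= √(248) = 15.75.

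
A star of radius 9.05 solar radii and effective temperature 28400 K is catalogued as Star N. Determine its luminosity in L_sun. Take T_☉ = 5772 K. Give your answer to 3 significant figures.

4.80×10^4 L_sun

L/L_☉ = (R/R_☉)² (T/T_☉)⁴ = (9.05)² × (28400/5772)⁴
       = 81.90 × (4.920)⁴ = 81.90 × 586.1 = 4.800×10^4.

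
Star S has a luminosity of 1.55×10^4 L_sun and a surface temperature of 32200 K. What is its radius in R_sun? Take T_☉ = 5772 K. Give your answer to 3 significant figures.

4.00 R_sun

R/R_☉ = √(L/L_☉) / (T/T_☉)² = √(1.55×10^4) / (5.579)²
       = 124.5 / 31.12 = 4.000.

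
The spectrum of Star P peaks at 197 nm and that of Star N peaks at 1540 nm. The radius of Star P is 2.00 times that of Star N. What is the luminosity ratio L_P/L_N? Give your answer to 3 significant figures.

1.49×10^4

Wien's law gives T ∝ 1/λ_max, so T_P/T_N = λ_N/λ_P = 1540/197 = 7.817.
Then L ∝ R²T⁴ gives L_P/L_N = (2.00)² × (7.817)⁴ = 4.000 × 3734 = 1.494×10^4.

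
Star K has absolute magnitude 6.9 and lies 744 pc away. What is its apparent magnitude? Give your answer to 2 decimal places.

m = M + 5 log₁₀(d/10 pc) = 6.9 + 5 log₁₀(744/10)
  = 6.9 + 5 × 1.872 = 6.9 + 9.36 = 16.26.

16.26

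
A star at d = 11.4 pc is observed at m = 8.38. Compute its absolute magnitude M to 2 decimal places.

8.10

M = m − 5 log₁₀(d/10 pc) = 8.38 − 5 log₁₀(11.4/10)
  = 8.38 − 5 × 0.057 = 8.38 − 0.28 = 8.10.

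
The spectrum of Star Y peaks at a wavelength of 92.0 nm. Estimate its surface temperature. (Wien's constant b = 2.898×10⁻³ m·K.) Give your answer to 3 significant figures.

T = b/λ_max = 2.898×10⁻³ / (92.0×10⁻⁹) = 3.150×10^4 K.

3.15×10^4 K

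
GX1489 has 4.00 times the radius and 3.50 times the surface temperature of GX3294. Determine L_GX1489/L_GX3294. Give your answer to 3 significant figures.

From the Stefan–Boltzmann law, L ∝ R²T⁴, so
L_GX1489/L_GX3294 = (R_GX1489/R_GX3294)² (T_GX1489/T_GX3294)⁴ = (4.00)² × (3.50)⁴ = 16.00 × 150.1 = 2401.

2.40×10^3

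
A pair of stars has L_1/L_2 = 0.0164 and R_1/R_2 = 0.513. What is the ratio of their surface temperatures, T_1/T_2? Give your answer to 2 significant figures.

0.50

L ∝ R²T⁴ gives T ∝ (L/R²)^(1/4), so
T_1/T_2 = (0.0164 / 0.513²)^(1/4) = (0.06232)^(1/4) = 0.4996.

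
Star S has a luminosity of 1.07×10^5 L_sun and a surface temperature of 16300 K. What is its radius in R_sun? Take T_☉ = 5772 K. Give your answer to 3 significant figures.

R/R_☉ = √(L/L_☉) / (T/T_☉)² = √(1.07×10^5) / (2.824)²
       = 327.1 / 7.975 = 41.02.

41.0 R_sun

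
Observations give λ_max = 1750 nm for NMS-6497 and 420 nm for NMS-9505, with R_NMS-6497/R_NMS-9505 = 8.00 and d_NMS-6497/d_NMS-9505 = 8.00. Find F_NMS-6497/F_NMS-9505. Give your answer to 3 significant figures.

0.00332

Wien's law: T_NMS-6497/T_NMS-9505 = λ_NMS-9505/λ_NMS-6497 = 420/1750 = 0.2400.
L_NMS-6497/L_NMS-9505 = (R_NMS-6497/R_NMS-9505)²(T_NMS-6497/T_NMS-9505)⁴ = (8.00)²(0.2400)⁴ = 0.2123.
F_NMS-6497/F_NMS-9505 = (L_NMS-6497/L_NMS-9505)/(d_NMS-6497/d_NMS-9505)² = 0.2123/(8.00)² = 0.003318.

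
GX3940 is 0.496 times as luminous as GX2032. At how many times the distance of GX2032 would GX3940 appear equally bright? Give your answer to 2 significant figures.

Equal flux requires L_GX3940/d_GX3940² = L_GX2032/d_GX2032², so d_GX3940/d_GX2032 = √(L_GX3940/L_GX2032)
= √(0.496) = 0.7043.

0.70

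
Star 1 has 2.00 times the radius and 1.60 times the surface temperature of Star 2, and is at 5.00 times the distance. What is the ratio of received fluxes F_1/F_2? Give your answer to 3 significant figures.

L_1/L_2 = (R_1/R_2)²(T_1/T_2)⁴ = (2.00)² × (1.60)⁴ = 26.21.
F_1/F_2 = (L_1/L_2)/(d_1/d_2)² = 26.21 / (5.00)² = 1.049.

1.05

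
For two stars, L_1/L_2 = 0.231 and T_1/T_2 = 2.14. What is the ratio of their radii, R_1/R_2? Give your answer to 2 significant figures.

0.10

L ∝ R²T⁴ gives R ∝ √L / T², so
R_1/R_2 = √(0.231) / (2.14)² = 0.4806 / 4.580 = 0.1049.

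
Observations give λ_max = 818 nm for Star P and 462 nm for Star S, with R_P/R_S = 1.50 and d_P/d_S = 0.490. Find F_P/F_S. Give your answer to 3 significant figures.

Wien's law: T_P/T_S = λ_S/λ_P = 462/818 = 0.5648.
L_P/L_S = (R_P/R_S)²(T_P/T_S)⁴ = (1.50)²(0.5648)⁴ = 0.2289.
F_P/F_S = (L_P/L_S)/(d_P/d_S)² = 0.2289/(0.490)² = 0.9536.

0.954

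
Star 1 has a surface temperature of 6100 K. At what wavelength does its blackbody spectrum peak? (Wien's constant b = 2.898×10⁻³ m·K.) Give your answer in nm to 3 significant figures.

475 nm

λ_max = b/T = 2.898×10⁻³ / 6100 = 4.75×10^-7 m = 475.1 nm.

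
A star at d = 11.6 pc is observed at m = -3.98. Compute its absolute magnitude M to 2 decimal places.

M = m − 5 log₁₀(d/10 pc) = -3.98 − 5 log₁₀(11.6/10)
  = -3.98 − 5 × 0.064 = -3.98 − 0.32 = -4.30.

-4.30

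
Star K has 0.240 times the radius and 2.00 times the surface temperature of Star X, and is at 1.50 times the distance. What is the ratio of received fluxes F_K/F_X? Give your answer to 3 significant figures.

L_K/L_X = (R_K/R_X)²(T_K/T_X)⁴ = (0.240)² × (2.00)⁴ = 0.9216.
F_K/F_X = (L_K/L_X)/(d_K/d_X)² = 0.9216 / (1.50)² = 0.4096.

0.410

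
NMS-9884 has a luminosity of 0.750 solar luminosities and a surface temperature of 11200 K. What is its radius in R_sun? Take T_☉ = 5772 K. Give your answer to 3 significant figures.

0.230 R_sun

R/R_☉ = √(L/L_☉) / (T/T_☉)² = √(0.750) / (1.940)²
       = 0.8660 / 3.765 = 0.2300.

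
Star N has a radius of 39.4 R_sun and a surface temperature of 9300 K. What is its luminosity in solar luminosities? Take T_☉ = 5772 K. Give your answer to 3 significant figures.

L/L_☉ = (R/R_☉)² (T/T_☉)⁴ = (39.4)² × (9300/5772)⁴
       = 1552 × (1.611)⁴ = 1552 × 6.739 = 1.046×10^4.

1.05×10^4 solar luminosities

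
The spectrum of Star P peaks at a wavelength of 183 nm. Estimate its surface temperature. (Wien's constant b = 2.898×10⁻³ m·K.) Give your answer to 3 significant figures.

T = b/λ_max = 2.898×10⁻³ / (183×10⁻⁹) = 1.584×10^4 K.

1.58×10^4 K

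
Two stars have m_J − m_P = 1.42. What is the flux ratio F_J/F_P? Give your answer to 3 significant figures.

0.270

F_J/F_P = 10^(−(m_J − m_P)/2.5) = 10^(-1.42/2.5) = 10^-0.568 = 0.2704.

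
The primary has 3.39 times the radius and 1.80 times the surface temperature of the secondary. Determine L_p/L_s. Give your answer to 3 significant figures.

From the Stefan–Boltzmann law, L ∝ R²T⁴, so
L_p/L_s = (R_p/R_s)² (T_p/T_s)⁴ = (3.39)² × (1.80)⁴ = 11.49 × 10.50 = 120.6.

121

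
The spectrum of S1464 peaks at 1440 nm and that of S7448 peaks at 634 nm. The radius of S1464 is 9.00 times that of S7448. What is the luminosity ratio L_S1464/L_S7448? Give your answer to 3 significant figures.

Wien's law gives T ∝ 1/λ_max, so T_S1464/T_S7448 = λ_S7448/λ_S1464 = 634/1440 = 0.4403.
Then L ∝ R²T⁴ gives L_S1464/L_S7448 = (9.00)² × (0.4403)⁴ = 81.00 × 0.03758 = 3.044.

3.04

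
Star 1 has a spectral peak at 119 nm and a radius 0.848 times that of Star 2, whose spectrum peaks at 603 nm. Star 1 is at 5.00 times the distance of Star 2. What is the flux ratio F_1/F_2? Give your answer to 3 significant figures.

19.0

Wien's law: T_1/T_2 = λ_2/λ_1 = 603/119 = 5.067.
L_1/L_2 = (R_1/R_2)²(T_1/T_2)⁴ = (0.848)²(5.067)⁴ = 474.1.
F_1/F_2 = (L_1/L_2)/(d_1/d_2)² = 474.1/(5.00)² = 18.96.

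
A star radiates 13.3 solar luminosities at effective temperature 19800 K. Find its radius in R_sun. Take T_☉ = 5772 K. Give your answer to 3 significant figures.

0.310 R_sun

R/R_☉ = √(L/L_☉) / (T/T_☉)² = √(13.3) / (3.430)²
       = 3.647 / 11.77 = 0.3099.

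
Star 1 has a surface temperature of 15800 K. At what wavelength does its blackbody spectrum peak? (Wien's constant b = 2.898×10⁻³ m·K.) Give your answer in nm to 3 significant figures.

183 nm

λ_max = b/T = 2.898×10⁻³ / 15800 = 1.83×10^-7 m = 183.4 nm.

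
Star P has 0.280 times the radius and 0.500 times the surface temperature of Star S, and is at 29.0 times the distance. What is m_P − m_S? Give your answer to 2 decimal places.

13.09

L_P/L_S = (0.280)²(0.500)⁴ = 0.004900.
F_P/F_S = (L_P/L_S)/(d_P/d_S)² = 0.004900/841.0 = 5.826×10^-6.
m_P − m_S = −2.5 log₁₀(5.826×10^-6) = 13.09.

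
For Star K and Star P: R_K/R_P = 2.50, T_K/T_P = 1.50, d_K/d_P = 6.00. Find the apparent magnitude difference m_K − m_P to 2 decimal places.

L_K/L_P = (2.50)²(1.50)⁴ = 31.64.
F_K/F_P = (L_K/L_P)/(d_K/d_P)² = 31.64/36.00 = 0.8789.
m_K − m_P = −2.5 log₁₀(0.8789) = 0.14.

0.14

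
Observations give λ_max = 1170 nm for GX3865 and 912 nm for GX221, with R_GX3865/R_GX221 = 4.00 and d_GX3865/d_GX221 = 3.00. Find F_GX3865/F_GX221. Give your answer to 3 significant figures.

0.656

Wien's law: T_GX3865/T_GX221 = λ_GX221/λ_GX3865 = 912/1170 = 0.7795.
L_GX3865/L_GX221 = (R_GX3865/R_GX221)²(T_GX3865/T_GX221)⁴ = (4.00)²(0.7795)⁴ = 5.907.
F_GX3865/F_GX221 = (L_GX3865/L_GX221)/(d_GX3865/d_GX221)² = 5.907/(3.00)² = 0.6563.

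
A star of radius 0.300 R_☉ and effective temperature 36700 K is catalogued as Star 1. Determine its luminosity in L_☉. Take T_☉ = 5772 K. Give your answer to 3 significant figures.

147 L_☉

L/L_☉ = (R/R_☉)² (T/T_☉)⁴ = (0.300)² × (36700/5772)⁴
       = 0.09000 × (6.358)⁴ = 0.09000 × 1634 = 147.1.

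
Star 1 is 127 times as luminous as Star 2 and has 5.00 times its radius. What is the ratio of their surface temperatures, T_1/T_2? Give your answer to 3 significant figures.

1.50

L ∝ R²T⁴ gives T ∝ (L/R²)^(1/4), so
T_1/T_2 = (127 / 5.00²)^(1/4) = (5.080)^(1/4) = 1.501.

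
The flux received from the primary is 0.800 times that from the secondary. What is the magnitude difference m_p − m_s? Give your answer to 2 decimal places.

0.24

m_p − m_s = −2.5 log₁₀(F_p/F_s) = −2.5 log₁₀(0.800) = −2.5 × (-0.097) = 0.242.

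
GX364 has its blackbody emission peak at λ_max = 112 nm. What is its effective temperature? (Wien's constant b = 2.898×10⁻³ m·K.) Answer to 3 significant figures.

2.59×10^4 K

T = b/λ_max = 2.898×10⁻³ / (112×10⁻⁹) = 2.587×10^4 K.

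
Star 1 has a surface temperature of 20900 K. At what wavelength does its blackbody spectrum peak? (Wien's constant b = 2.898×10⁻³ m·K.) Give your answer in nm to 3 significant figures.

λ_max = b/T = 2.898×10⁻³ / 20900 = 1.39×10^-7 m = 138.7 nm.

139 nm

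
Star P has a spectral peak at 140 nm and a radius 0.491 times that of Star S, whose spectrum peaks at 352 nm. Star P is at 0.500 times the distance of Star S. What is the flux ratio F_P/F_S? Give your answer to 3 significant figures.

38.5

Wien's law: T_P/T_S = λ_S/λ_P = 352/140 = 2.514.
L_P/L_S = (R_P/R_S)²(T_P/T_S)⁴ = (0.491)²(2.514)⁴ = 9.634.
F_P/F_S = (L_P/L_S)/(d_P/d_S)² = 9.634/(0.500)² = 38.54.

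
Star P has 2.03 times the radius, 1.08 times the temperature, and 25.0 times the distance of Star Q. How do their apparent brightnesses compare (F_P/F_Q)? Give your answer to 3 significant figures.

0.00897

L_P/L_Q = (R_P/R_Q)²(T_P/T_Q)⁴ = (2.03)² × (1.08)⁴ = 5.606.
F_P/F_Q = (L_P/L_Q)/(d_P/d_Q)² = 5.606 / (25.0)² = 0.008970.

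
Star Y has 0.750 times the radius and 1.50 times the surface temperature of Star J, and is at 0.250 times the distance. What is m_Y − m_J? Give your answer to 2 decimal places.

-4.15

L_Y/L_J = (0.750)²(1.50)⁴ = 2.848.
F_Y/F_J = (L_Y/L_J)/(d_Y/d_J)² = 2.848/0.06250 = 45.56.
m_Y − m_J = −2.5 log₁₀(45.56) = -4.15.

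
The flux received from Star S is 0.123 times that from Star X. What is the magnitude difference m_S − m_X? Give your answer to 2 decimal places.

2.28

m_S − m_X = −2.5 log₁₀(F_S/F_X) = −2.5 log₁₀(0.123) = −2.5 × (-0.910) = 2.275.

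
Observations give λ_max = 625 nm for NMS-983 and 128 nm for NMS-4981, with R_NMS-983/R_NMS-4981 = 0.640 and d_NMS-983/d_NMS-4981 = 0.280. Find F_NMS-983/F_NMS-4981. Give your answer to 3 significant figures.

Wien's law: T_NMS-983/T_NMS-4981 = λ_NMS-4981/λ_NMS-983 = 128/625 = 0.2048.
L_NMS-983/L_NMS-4981 = (R_NMS-983/R_NMS-4981)²(T_NMS-983/T_NMS-4981)⁴ = (0.640)²(0.2048)⁴ = 7.206×10^-4.
F_NMS-983/F_NMS-4981 = (L_NMS-983/L_NMS-4981)/(d_NMS-983/d_NMS-4981)² = 7.206×10^-4/(0.280)² = 0.009191.

0.00919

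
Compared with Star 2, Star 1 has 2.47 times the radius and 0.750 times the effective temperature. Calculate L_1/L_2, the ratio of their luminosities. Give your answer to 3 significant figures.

From the Stefan–Boltzmann law, L ∝ R²T⁴, so
L_1/L_2 = (R_1/R_2)² (T_1/T_2)⁴ = (2.47)² × (0.750)⁴ = 6.101 × 0.3164 = 1.930.

1.93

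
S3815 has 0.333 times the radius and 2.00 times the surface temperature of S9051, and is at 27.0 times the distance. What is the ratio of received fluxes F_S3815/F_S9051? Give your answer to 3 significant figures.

L_S3815/L_S9051 = (R_S3815/R_S9051)²(T_S3815/T_S9051)⁴ = (0.333)² × (2.00)⁴ = 1.774.
F_S3815/F_S9051 = (L_S3815/L_S9051)/(d_S3815/d_S9051)² = 1.774 / (27.0)² = 0.002434.

0.00243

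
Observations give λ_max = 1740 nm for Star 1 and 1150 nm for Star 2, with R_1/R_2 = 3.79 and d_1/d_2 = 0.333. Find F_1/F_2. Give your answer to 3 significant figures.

24.7

Wien's law: T_1/T_2 = λ_2/λ_1 = 1150/1740 = 0.6609.
L_1/L_2 = (R_1/R_2)²(T_1/T_2)⁴ = (3.79)²(0.6609)⁴ = 2.741.
F_1/F_2 = (L_1/L_2)/(d_1/d_2)² = 2.741/(0.333)² = 24.72.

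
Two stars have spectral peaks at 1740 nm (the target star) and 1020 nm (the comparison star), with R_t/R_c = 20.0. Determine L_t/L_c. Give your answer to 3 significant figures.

Wien's law gives T ∝ 1/λ_max, so T_t/T_c = λ_c/λ_t = 1020/1740 = 0.5862.
Then L ∝ R²T⁴ gives L_t/L_c = (20.0)² × (0.5862)⁴ = 400.0 × 0.1181 = 47.23.

47.2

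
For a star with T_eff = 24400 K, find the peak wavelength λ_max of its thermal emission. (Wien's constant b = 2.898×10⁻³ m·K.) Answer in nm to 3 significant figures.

λ_max = b/T = 2.898×10⁻³ / 24400 = 1.19×10^-7 m = 118.8 nm.

119 nm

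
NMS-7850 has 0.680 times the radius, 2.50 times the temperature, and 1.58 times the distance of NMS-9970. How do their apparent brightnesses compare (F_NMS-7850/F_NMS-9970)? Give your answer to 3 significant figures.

7.24

L_NMS-7850/L_NMS-9970 = (R_NMS-7850/R_NMS-9970)²(T_NMS-7850/T_NMS-9970)⁴ = (0.680)² × (2.50)⁴ = 18.06.
F_NMS-7850/F_NMS-9970 = (L_NMS-7850/L_NMS-9970)/(d_NMS-7850/d_NMS-9970)² = 18.06 / (1.58)² = 7.235.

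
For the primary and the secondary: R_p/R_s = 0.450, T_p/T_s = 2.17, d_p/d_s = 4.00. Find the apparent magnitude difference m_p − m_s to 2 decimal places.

L_p/L_s = (0.450)²(2.17)⁴ = 4.490.
F_p/F_s = (L_p/L_s)/(d_p/d_s)² = 4.490/16.00 = 0.2806.
m_p − m_s = −2.5 log₁₀(0.2806) = 1.38.

1.38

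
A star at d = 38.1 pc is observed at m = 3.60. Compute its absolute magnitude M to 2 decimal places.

M = m − 5 log₁₀(d/10 pc) = 3.60 − 5 log₁₀(38.1/10)
  = 3.60 − 5 × 0.581 = 3.60 − 2.90 = 0.70.

0.70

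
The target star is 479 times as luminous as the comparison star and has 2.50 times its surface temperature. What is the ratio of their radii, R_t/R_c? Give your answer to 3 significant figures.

3.50

L ∝ R²T⁴ gives R ∝ √L / T², so
R_t/R_c = √(479) / (2.50)² = 21.89 / 6.250 = 3.502.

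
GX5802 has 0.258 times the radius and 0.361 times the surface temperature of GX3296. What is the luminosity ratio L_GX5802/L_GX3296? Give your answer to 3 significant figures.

0.00113

From the Stefan–Boltzmann law, L ∝ R²T⁴, so
L_GX5802/L_GX3296 = (R_GX5802/R_GX3296)² (T_GX5802/T_GX3296)⁴ = (0.258)² × (0.361)⁴ = 0.06656 × 0.01698 = 0.001130.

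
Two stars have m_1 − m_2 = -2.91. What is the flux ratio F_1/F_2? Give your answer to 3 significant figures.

14.6

F_1/F_2 = 10^(−(m_1 − m_2)/2.5) = 10^(2.91/2.5) = 10^1.164 = 14.59.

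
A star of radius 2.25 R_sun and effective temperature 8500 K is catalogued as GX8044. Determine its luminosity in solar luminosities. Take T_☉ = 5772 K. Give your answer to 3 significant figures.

L/L_☉ = (R/R_☉)² (T/T_☉)⁴ = (2.25)² × (8500/5772)⁴
       = 5.062 × (1.473)⁴ = 5.062 × 4.703 = 23.81.

23.8 solar luminosities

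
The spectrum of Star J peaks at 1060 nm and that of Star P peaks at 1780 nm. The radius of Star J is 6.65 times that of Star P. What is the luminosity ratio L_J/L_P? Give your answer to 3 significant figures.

Wien's law gives T ∝ 1/λ_max, so T_J/T_P = λ_P/λ_J = 1780/1060 = 1.679.
Then L ∝ R²T⁴ gives L_J/L_P = (6.65)² × (1.679)⁴ = 44.22 × 7.952 = 351.6.

352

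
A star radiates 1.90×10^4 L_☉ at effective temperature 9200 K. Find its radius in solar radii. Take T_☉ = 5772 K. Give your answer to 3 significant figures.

54.3 solar radii

R/R_☉ = √(L/L_☉) / (T/T_☉)² = √(1.90×10^4) / (1.594)²
       = 137.8 / 2.541 = 54.26.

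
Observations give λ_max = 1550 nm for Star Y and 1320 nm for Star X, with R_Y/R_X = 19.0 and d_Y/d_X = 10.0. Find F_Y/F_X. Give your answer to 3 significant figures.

Wien's law: T_Y/T_X = λ_X/λ_Y = 1320/1550 = 0.8516.
L_Y/L_X = (R_Y/R_X)²(T_Y/T_X)⁴ = (19.0)²(0.8516)⁴ = 189.9.
F_Y/F_X = (L_Y/L_X)/(d_Y/d_X)² = 189.9/(10.0)² = 1.899.

1.90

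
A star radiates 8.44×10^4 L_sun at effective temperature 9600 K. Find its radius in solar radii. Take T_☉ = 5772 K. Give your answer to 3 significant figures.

R/R_☉ = √(L/L_☉) / (T/T_☉)² = √(8.44×10^4) / (1.663)²
       = 290.5 / 2.766 = 105.0.

105 solar radii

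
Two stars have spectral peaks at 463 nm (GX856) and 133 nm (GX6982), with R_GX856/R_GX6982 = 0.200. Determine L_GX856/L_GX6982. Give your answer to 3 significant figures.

Wien's law gives T ∝ 1/λ_max, so T_GX856/T_GX6982 = λ_GX6982/λ_GX856 = 133/463 = 0.2873.
Then L ∝ R²T⁴ gives L_GX856/L_GX6982 = (0.200)² × (0.2873)⁴ = 0.04000 × 0.006809 = 2.724×10^-4.

2.72×10^-4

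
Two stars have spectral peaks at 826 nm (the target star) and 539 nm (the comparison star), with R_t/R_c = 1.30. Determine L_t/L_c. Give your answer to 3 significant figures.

0.306

Wien's law gives T ∝ 1/λ_max, so T_t/T_c = λ_c/λ_t = 539/826 = 0.6525.
Then L ∝ R²T⁴ gives L_t/L_c = (1.30)² × (0.6525)⁴ = 1.690 × 0.1813 = 0.3064.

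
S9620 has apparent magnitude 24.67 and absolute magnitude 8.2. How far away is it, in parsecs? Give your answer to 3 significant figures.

m − M = 5 log₁₀(d/10 pc)
24.67 − (8.2) = 16.47 = 5 log₁₀(d/10)
d = 10 × 10^(16.47/5) = 10 × 10^3.294 = 1.968×10^4 pc.

1.97×10^4 pc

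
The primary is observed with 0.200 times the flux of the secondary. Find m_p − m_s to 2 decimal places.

m_p − m_s = −2.5 log₁₀(F_p/F_s) = −2.5 log₁₀(0.200) = −2.5 × (-0.699) = 1.747.

1.75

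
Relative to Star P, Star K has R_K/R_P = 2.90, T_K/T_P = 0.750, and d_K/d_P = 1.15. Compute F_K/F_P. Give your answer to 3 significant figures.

L_K/L_P = (R_K/R_P)²(T_K/T_P)⁴ = (2.90)² × (0.750)⁴ = 2.661.
F_K/F_P = (L_K/L_P)/(d_K/d_P)² = 2.661 / (1.15)² = 2.012.

2.01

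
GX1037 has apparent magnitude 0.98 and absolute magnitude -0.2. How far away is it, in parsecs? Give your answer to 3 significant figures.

17.2 pc

m − M = 5 log₁₀(d/10 pc)
0.98 − (-0.2) = 1.18 = 5 log₁₀(d/10)
d = 10 × 10^(1.18/5) = 10 × 10^0.236 = 17.22 pc.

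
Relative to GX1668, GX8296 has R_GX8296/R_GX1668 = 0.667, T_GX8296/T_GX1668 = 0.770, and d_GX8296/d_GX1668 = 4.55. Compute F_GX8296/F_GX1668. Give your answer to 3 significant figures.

L_GX8296/L_GX1668 = (R_GX8296/R_GX1668)²(T_GX8296/T_GX1668)⁴ = (0.667)² × (0.770)⁴ = 0.1564.
F_GX8296/F_GX1668 = (L_GX8296/L_GX1668)/(d_GX8296/d_GX1668)² = 0.1564 / (4.55)² = 0.007554.

0.00755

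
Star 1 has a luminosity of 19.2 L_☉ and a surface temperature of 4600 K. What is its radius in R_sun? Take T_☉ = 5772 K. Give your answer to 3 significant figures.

R/R_☉ = √(L/L_☉) / (T/T_☉)² = √(19.2) / (0.7970)²
       = 4.382 / 0.6351 = 6.899.

6.90 R_sun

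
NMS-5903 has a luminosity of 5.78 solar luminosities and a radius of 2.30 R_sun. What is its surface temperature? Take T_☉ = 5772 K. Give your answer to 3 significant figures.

5.90×10^3 K

T/T_☉ = (L/L_☉)^(1/4) / (R/R_☉)^(1/2)
T = 5772 × (5.78)^(1/4) / √(2.30) = 5772 × 1.551 / 1.517 = 5901 K.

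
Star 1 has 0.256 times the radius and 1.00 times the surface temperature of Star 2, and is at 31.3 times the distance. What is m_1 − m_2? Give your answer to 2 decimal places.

10.44

L_1/L_2 = (0.256)²(1.00)⁴ = 0.06554.
F_1/F_2 = (L_1/L_2)/(d_1/d_2)² = 0.06554/979.7 = 6.689×10^-5.
m_1 − m_2 = −2.5 log₁₀(6.689×10^-5) = 10.44.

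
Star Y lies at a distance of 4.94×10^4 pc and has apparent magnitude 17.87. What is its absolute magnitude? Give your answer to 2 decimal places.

-0.60

M = m − 5 log₁₀(d/10 pc) = 17.87 − 5 log₁₀(4.94×10^4/10)
  = 17.87 − 5 × 3.694 = 17.87 − 18.47 = -0.60.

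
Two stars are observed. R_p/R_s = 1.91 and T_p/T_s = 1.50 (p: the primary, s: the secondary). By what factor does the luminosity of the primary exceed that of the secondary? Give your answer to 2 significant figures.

18

From the Stefan–Boltzmann law, L ∝ R²T⁴, so
L_p/L_s = (R_p/R_s)² (T_p/T_s)⁴ = (1.91)² × (1.50)⁴ = 3.648 × 5.062 = 18.47.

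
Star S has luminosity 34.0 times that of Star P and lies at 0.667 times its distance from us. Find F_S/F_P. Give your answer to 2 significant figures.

F = L/(4πd²), so F_S/F_P = (L_S/L_P) / (d_S/d_P)²
= 34.0 / (0.667)² = 34.0 / 0.4449 = 76.42.

76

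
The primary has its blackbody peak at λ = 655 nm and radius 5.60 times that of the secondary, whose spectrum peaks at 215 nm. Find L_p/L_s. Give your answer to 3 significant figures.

0.364

Wien's law gives T ∝ 1/λ_max, so T_p/T_s = λ_s/λ_p = 215/655 = 0.3282.
Then L ∝ R²T⁴ gives L_p/L_s = (5.60)² × (0.3282)⁴ = 31.36 × 0.01161 = 0.3641.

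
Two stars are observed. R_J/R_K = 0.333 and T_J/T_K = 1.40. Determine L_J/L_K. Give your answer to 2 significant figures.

From the Stefan–Boltzmann law, L ∝ R²T⁴, so
L_J/L_K = (R_J/R_K)² (T_J/T_K)⁴ = (0.333)² × (1.40)⁴ = 0.1109 × 3.842 = 0.4260.

0.43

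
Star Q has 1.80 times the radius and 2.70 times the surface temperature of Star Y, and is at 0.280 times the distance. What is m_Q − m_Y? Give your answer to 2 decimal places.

L_Q/L_Y = (1.80)²(2.70)⁴ = 172.2.
F_Q/F_Y = (L_Q/L_Y)/(d_Q/d_Y)² = 172.2/0.07840 = 2196.
m_Q − m_Y = −2.5 log₁₀(2196) = -8.35.

-8.35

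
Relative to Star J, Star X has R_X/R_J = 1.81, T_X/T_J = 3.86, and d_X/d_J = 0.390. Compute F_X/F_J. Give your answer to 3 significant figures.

L_X/L_J = (R_X/R_J)²(T_X/T_J)⁴ = (1.81)² × (3.86)⁴ = 727.3.
F_X/F_J = (L_X/L_J)/(d_X/d_J)² = 727.3 / (0.390)² = 4782.

4.78×10^3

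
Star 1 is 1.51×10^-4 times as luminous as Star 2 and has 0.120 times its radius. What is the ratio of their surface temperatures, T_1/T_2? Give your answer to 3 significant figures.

0.320

L ∝ R²T⁴ gives T ∝ (L/R²)^(1/4), so
T_1/T_2 = (1.51×10^-4 / 0.120²)^(1/4) = (0.01049)^(1/4) = 0.3200.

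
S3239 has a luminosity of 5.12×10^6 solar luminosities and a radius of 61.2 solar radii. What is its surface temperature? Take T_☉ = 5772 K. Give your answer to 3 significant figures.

3.51×10^4 K

T/T_☉ = (L/L_☉)^(1/4) / (R/R_☉)^(1/2)
T = 5772 × (5.12×10^6)^(1/4) / √(61.2) = 5772 × 47.57 / 7.823 = 3.510×10^4 K.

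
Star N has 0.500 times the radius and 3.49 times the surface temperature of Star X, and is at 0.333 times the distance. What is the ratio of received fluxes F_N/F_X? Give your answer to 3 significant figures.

334

L_N/L_X = (R_N/R_X)²(T_N/T_X)⁴ = (0.500)² × (3.49)⁴ = 37.09.
F_N/F_X = (L_N/L_X)/(d_N/d_X)² = 37.09 / (0.333)² = 334.5.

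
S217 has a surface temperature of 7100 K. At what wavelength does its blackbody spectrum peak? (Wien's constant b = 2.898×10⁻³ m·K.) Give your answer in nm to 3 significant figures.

λ_max = b/T = 2.898×10⁻³ / 7100 = 4.08×10^-7 m = 408.2 nm.

408 nm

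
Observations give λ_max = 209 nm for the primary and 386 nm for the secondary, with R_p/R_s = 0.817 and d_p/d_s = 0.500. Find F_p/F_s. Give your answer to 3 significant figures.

31.1

Wien's law: T_p/T_s = λ_s/λ_p = 386/209 = 1.847.
L_p/L_s = (R_p/R_s)²(T_p/T_s)⁴ = (0.817)²(1.847)⁴ = 7.766.
F_p/F_s = (L_p/L_s)/(d_p/d_s)² = 7.766/(0.500)² = 31.06.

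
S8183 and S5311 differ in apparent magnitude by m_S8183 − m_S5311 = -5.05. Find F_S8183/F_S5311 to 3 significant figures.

105

F_S8183/F_S5311 = 10^(−(m_S8183 − m_S5311)/2.5) = 10^(5.05/2.5) = 10^2.020 = 104.7.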